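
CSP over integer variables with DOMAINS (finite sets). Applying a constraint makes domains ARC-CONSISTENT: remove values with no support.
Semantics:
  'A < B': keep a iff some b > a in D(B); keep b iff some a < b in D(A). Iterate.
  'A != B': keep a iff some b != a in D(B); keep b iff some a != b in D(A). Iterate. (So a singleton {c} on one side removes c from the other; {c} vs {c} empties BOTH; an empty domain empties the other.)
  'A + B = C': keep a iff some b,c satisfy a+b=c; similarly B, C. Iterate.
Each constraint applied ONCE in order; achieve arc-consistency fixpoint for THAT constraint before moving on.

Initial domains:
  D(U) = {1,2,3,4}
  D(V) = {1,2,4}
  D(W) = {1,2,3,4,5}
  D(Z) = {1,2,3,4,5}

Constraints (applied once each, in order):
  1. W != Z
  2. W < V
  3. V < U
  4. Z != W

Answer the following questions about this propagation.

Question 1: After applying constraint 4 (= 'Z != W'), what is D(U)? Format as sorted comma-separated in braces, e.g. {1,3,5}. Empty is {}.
Constraint 1 (W != Z) on D(W)={1,2,3,4,5} D(Z)={1,2,3,4,5}: no change
Constraint 2 (W < V) on D(W)={1,2,3,4,5} D(V)={1,2,4}: W {1,2,3,4,5}->{1,2,3}; V {1,2,4}->{2,4}
Constraint 3 (V < U) on D(V)={2,4} D(U)={1,2,3,4}: V {2,4}->{2}; U {1,2,3,4}->{3,4}
Constraint 4 (Z != W) on D(Z)={1,2,3,4,5} D(W)={1,2,3}: no change
So after constraint 4: D(U) = {3,4}

Answer: {3,4}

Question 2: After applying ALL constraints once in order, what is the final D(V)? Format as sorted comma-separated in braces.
Constraint 1 (W != Z) on D(W)={1,2,3,4,5} D(Z)={1,2,3,4,5}: no change
Constraint 2 (W < V) on D(W)={1,2,3,4,5} D(V)={1,2,4}: W {1,2,3,4,5}->{1,2,3}; V {1,2,4}->{2,4}
Constraint 3 (V < U) on D(V)={2,4} D(U)={1,2,3,4}: V {2,4}->{2}; U {1,2,3,4}->{3,4}
Constraint 4 (Z != W) on D(Z)={1,2,3,4,5} D(W)={1,2,3}: no change
So after all 4 constraints: D(V) = {2}

Answer: {2}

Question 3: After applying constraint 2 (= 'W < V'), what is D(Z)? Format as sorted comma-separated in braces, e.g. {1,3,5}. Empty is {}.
Constraint 1 (W != Z) on D(W)={1,2,3,4,5} D(Z)={1,2,3,4,5}: no change
Constraint 2 (W < V) on D(W)={1,2,3,4,5} D(V)={1,2,4}: W {1,2,3,4,5}->{1,2,3}; V {1,2,4}->{2,4}
So after constraint 2: D(Z) = {1,2,3,4,5}

Answer: {1,2,3,4,5}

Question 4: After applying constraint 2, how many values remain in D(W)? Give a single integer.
Answer: 3

Derivation:
Constraint 1 (W != Z) on D(W)={1,2,3,4,5} D(Z)={1,2,3,4,5}: no change
Constraint 2 (W < V) on D(W)={1,2,3,4,5} D(V)={1,2,4}: W {1,2,3,4,5}->{1,2,3}; V {1,2,4}->{2,4}
So after constraint 2: D(W)={1,2,3}, size = 3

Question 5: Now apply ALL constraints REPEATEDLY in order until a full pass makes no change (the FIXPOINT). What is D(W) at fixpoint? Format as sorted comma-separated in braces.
pass 0 (initial): D(W)={1,2,3,4,5}
pass 1: U {1,2,3,4}->{3,4}; V {1,2,4}->{2}; W {1,2,3,4,5}->{1,2,3}
pass 2: W {1,2,3}->{1}; Z {1,2,3,4,5}->{2,3,4,5}
pass 3: no change
Fixpoint after 3 passes: D(W) = {1}

Answer: {1}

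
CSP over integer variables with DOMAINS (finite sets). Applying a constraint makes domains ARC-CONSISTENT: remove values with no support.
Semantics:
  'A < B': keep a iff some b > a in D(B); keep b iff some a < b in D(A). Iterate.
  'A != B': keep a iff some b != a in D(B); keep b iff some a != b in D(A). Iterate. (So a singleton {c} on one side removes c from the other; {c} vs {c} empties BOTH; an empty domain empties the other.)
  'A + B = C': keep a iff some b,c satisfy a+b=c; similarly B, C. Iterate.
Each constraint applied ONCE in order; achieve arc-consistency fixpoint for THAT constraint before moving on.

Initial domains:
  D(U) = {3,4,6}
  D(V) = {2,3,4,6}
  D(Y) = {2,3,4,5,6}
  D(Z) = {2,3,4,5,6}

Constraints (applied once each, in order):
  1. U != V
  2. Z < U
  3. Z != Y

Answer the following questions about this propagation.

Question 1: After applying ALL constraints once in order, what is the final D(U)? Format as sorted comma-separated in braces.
Constraint 1 (U != V) on D(U)={3,4,6} D(V)={2,3,4,6}: no change
Constraint 2 (Z < U) on D(Z)={2,3,4,5,6} D(U)={3,4,6}: Z {2,3,4,5,6}->{2,3,4,5}
Constraint 3 (Z != Y) on D(Z)={2,3,4,5} D(Y)={2,3,4,5,6}: no change
So after all 3 constraints: D(U) = {3,4,6}

Answer: {3,4,6}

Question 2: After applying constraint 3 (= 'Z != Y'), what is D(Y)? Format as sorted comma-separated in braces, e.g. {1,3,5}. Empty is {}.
Constraint 1 (U != V) on D(U)={3,4,6} D(V)={2,3,4,6}: no change
Constraint 2 (Z < U) on D(Z)={2,3,4,5,6} D(U)={3,4,6}: Z {2,3,4,5,6}->{2,3,4,5}
Constraint 3 (Z != Y) on D(Z)={2,3,4,5} D(Y)={2,3,4,5,6}: no change
So after constraint 3: D(Y) = {2,3,4,5,6}

Answer: {2,3,4,5,6}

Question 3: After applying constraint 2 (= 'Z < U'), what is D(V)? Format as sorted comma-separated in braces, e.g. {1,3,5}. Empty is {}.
Constraint 1 (U != V) on D(U)={3,4,6} D(V)={2,3,4,6}: no change
Constraint 2 (Z < U) on D(Z)={2,3,4,5,6} D(U)={3,4,6}: Z {2,3,4,5,6}->{2,3,4,5}
So after constraint 2: D(V) = {2,3,4,6}

Answer: {2,3,4,6}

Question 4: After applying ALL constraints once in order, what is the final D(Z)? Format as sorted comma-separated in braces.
Answer: {2,3,4,5}

Derivation:
Constraint 1 (U != V) on D(U)={3,4,6} D(V)={2,3,4,6}: no change
Constraint 2 (Z < U) on D(Z)={2,3,4,5,6} D(U)={3,4,6}: Z {2,3,4,5,6}->{2,3,4,5}
Constraint 3 (Z != Y) on D(Z)={2,3,4,5} D(Y)={2,3,4,5,6}: no change
So after all 3 constraints: D(Z) = {2,3,4,5}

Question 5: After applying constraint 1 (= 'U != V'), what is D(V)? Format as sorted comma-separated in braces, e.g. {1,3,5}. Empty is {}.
Answer: {2,3,4,6}

Derivation:
Constraint 1 (U != V) on D(U)={3,4,6} D(V)={2,3,4,6}: no change
So after constraint 1: D(V) = {2,3,4,6}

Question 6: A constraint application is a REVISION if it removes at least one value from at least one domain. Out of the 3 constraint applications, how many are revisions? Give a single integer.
Answer: 1

Derivation:
Constraint 1 (U != V) on D(U)={3,4,6} D(V)={2,3,4,6}: no change => not a revision
Constraint 2 (Z < U) on D(Z)={2,3,4,5,6} D(U)={3,4,6}: Z {2,3,4,5,6}->{2,3,4,5} => REVISION
Constraint 3 (Z != Y) on D(Z)={2,3,4,5} D(Y)={2,3,4,5,6}: no change => not a revision
Total revisions = 1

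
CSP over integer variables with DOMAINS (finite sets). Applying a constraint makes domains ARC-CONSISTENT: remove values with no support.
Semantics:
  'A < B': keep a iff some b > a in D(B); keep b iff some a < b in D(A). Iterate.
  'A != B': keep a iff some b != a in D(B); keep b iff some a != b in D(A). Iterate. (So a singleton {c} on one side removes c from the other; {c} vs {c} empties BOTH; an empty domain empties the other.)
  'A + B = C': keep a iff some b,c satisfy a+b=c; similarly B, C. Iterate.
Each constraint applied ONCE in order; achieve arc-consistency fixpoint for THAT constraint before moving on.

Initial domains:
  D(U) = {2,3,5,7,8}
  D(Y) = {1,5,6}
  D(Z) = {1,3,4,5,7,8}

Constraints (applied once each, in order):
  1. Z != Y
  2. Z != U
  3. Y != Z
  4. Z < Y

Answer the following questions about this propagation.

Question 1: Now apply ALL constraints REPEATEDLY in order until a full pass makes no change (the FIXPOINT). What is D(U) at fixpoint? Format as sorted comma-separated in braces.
pass 0 (initial): D(U)={2,3,5,7,8}
pass 1: Y {1,5,6}->{5,6}; Z {1,3,4,5,7,8}->{1,3,4,5}
pass 2: no change
Fixpoint after 2 passes: D(U) = {2,3,5,7,8}

Answer: {2,3,5,7,8}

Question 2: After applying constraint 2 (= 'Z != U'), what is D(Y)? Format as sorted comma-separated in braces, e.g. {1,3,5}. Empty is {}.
Constraint 1 (Z != Y) on D(Z)={1,3,4,5,7,8} D(Y)={1,5,6}: no change
Constraint 2 (Z != U) on D(Z)={1,3,4,5,7,8} D(U)={2,3,5,7,8}: no change
So after constraint 2: D(Y) = {1,5,6}

Answer: {1,5,6}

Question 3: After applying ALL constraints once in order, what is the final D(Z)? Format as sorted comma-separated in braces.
Constraint 1 (Z != Y) on D(Z)={1,3,4,5,7,8} D(Y)={1,5,6}: no change
Constraint 2 (Z != U) on D(Z)={1,3,4,5,7,8} D(U)={2,3,5,7,8}: no change
Constraint 3 (Y != Z) on D(Y)={1,5,6} D(Z)={1,3,4,5,7,8}: no change
Constraint 4 (Z < Y) on D(Z)={1,3,4,5,7,8} D(Y)={1,5,6}: Z {1,3,4,5,7,8}->{1,3,4,5}; Y {1,5,6}->{5,6}
So after all 4 constraints: D(Z) = {1,3,4,5}

Answer: {1,3,4,5}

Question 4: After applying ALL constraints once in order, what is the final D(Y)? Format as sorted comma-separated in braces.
Answer: {5,6}

Derivation:
Constraint 1 (Z != Y) on D(Z)={1,3,4,5,7,8} D(Y)={1,5,6}: no change
Constraint 2 (Z != U) on D(Z)={1,3,4,5,7,8} D(U)={2,3,5,7,8}: no change
Constraint 3 (Y != Z) on D(Y)={1,5,6} D(Z)={1,3,4,5,7,8}: no change
Constraint 4 (Z < Y) on D(Z)={1,3,4,5,7,8} D(Y)={1,5,6}: Z {1,3,4,5,7,8}->{1,3,4,5}; Y {1,5,6}->{5,6}
So after all 4 constraints: D(Y) = {5,6}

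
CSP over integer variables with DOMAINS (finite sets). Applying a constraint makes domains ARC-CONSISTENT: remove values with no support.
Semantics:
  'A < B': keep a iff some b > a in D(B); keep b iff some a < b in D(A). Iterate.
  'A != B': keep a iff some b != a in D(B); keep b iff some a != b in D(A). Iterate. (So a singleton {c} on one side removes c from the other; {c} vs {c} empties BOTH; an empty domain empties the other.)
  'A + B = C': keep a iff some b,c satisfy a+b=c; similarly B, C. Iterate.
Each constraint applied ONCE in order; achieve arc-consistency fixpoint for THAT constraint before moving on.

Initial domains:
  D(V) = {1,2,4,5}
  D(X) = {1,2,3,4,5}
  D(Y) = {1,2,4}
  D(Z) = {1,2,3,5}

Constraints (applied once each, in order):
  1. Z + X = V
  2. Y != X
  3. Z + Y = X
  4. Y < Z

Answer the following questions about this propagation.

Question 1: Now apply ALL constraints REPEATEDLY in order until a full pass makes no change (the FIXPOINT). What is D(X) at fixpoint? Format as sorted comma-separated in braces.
Answer: {3}

Derivation:
pass 0 (initial): D(X)={1,2,3,4,5}
pass 1: V {1,2,4,5}->{2,4,5}; X {1,2,3,4,5}->{2,3,4}; Y {1,2,4}->{1,2}; Z {1,2,3,5}->{2,3}
pass 2: V {2,4,5}->{4,5}; X {2,3,4}->{3}; Y {1,2}->{1}; Z {2,3}->{2}
pass 3: V {4,5}->{5}
pass 4: no change
Fixpoint after 4 passes: D(X) = {3}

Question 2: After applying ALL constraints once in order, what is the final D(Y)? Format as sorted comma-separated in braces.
Constraint 1 (Z + X = V) on D(Z)={1,2,3,5} D(X)={1,2,3,4,5} D(V)={1,2,4,5}: Z {1,2,3,5}->{1,2,3}; X {1,2,3,4,5}->{1,2,3,4}; V {1,2,4,5}->{2,4,5}
Constraint 2 (Y != X) on D(Y)={1,2,4} D(X)={1,2,3,4}: no change
Constraint 3 (Z + Y = X) on D(Z)={1,2,3} D(Y)={1,2,4} D(X)={1,2,3,4}: Y {1,2,4}->{1,2}; X {1,2,3,4}->{2,3,4}
Constraint 4 (Y < Z) on D(Y)={1,2} D(Z)={1,2,3}: Z {1,2,3}->{2,3}
So after all 4 constraints: D(Y) = {1,2}

Answer: {1,2}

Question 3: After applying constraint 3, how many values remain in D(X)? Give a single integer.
Constraint 1 (Z + X = V) on D(Z)={1,2,3,5} D(X)={1,2,3,4,5} D(V)={1,2,4,5}: Z {1,2,3,5}->{1,2,3}; X {1,2,3,4,5}->{1,2,3,4}; V {1,2,4,5}->{2,4,5}
Constraint 2 (Y != X) on D(Y)={1,2,4} D(X)={1,2,3,4}: no change
Constraint 3 (Z + Y = X) on D(Z)={1,2,3} D(Y)={1,2,4} D(X)={1,2,3,4}: Y {1,2,4}->{1,2}; X {1,2,3,4}->{2,3,4}
So after constraint 3: D(X)={2,3,4}, size = 3

Answer: 3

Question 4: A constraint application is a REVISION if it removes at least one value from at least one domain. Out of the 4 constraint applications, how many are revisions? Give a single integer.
Constraint 1 (Z + X = V) on D(Z)={1,2,3,5} D(X)={1,2,3,4,5} D(V)={1,2,4,5}: Z {1,2,3,5}->{1,2,3}; X {1,2,3,4,5}->{1,2,3,4}; V {1,2,4,5}->{2,4,5} => REVISION
Constraint 2 (Y != X) on D(Y)={1,2,4} D(X)={1,2,3,4}: no change => not a revision
Constraint 3 (Z + Y = X) on D(Z)={1,2,3} D(Y)={1,2,4} D(X)={1,2,3,4}: Y {1,2,4}->{1,2}; X {1,2,3,4}->{2,3,4} => REVISION
Constraint 4 (Y < Z) on D(Y)={1,2} D(Z)={1,2,3}: Z {1,2,3}->{2,3} => REVISION
Total revisions = 3

Answer: 3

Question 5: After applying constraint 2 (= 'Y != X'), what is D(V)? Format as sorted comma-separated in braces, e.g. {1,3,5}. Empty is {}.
Answer: {2,4,5}

Derivation:
Constraint 1 (Z + X = V) on D(Z)={1,2,3,5} D(X)={1,2,3,4,5} D(V)={1,2,4,5}: Z {1,2,3,5}->{1,2,3}; X {1,2,3,4,5}->{1,2,3,4}; V {1,2,4,5}->{2,4,5}
Constraint 2 (Y != X) on D(Y)={1,2,4} D(X)={1,2,3,4}: no change
So after constraint 2: D(V) = {2,4,5}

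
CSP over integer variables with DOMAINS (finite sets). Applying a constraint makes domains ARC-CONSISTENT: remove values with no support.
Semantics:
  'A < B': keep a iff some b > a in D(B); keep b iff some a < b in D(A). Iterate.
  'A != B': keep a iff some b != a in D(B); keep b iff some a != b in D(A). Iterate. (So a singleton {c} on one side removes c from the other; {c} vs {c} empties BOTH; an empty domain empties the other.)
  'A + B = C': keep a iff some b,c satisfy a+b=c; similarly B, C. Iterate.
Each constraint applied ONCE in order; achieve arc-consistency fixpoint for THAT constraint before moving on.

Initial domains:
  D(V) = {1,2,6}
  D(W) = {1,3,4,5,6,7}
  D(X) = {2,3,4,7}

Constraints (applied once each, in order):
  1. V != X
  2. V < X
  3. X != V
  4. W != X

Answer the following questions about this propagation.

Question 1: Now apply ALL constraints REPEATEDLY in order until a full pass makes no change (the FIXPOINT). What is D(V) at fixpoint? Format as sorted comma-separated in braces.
pass 0 (initial): D(V)={1,2,6}
pass 1: no change
Fixpoint after 1 passes: D(V) = {1,2,6}

Answer: {1,2,6}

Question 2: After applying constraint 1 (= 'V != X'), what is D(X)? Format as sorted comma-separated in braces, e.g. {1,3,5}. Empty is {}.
Constraint 1 (V != X) on D(V)={1,2,6} D(X)={2,3,4,7}: no change
So after constraint 1: D(X) = {2,3,4,7}

Answer: {2,3,4,7}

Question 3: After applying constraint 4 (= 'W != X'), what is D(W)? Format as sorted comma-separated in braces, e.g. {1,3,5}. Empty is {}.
Constraint 1 (V != X) on D(V)={1,2,6} D(X)={2,3,4,7}: no change
Constraint 2 (V < X) on D(V)={1,2,6} D(X)={2,3,4,7}: no change
Constraint 3 (X != V) on D(X)={2,3,4,7} D(V)={1,2,6}: no change
Constraint 4 (W != X) on D(W)={1,3,4,5,6,7} D(X)={2,3,4,7}: no change
So after constraint 4: D(W) = {1,3,4,5,6,7}

Answer: {1,3,4,5,6,7}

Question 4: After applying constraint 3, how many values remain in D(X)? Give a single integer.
Constraint 1 (V != X) on D(V)={1,2,6} D(X)={2,3,4,7}: no change
Constraint 2 (V < X) on D(V)={1,2,6} D(X)={2,3,4,7}: no change
Constraint 3 (X != V) on D(X)={2,3,4,7} D(V)={1,2,6}: no change
So after constraint 3: D(X)={2,3,4,7}, size = 4

Answer: 4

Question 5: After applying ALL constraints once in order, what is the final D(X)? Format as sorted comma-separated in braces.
Answer: {2,3,4,7}

Derivation:
Constraint 1 (V != X) on D(V)={1,2,6} D(X)={2,3,4,7}: no change
Constraint 2 (V < X) on D(V)={1,2,6} D(X)={2,3,4,7}: no change
Constraint 3 (X != V) on D(X)={2,3,4,7} D(V)={1,2,6}: no change
Constraint 4 (W != X) on D(W)={1,3,4,5,6,7} D(X)={2,3,4,7}: no change
So after all 4 constraints: D(X) = {2,3,4,7}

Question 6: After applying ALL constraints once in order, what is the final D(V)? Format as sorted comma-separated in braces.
Answer: {1,2,6}

Derivation:
Constraint 1 (V != X) on D(V)={1,2,6} D(X)={2,3,4,7}: no change
Constraint 2 (V < X) on D(V)={1,2,6} D(X)={2,3,4,7}: no change
Constraint 3 (X != V) on D(X)={2,3,4,7} D(V)={1,2,6}: no change
Constraint 4 (W != X) on D(W)={1,3,4,5,6,7} D(X)={2,3,4,7}: no change
So after all 4 constraints: D(V) = {1,2,6}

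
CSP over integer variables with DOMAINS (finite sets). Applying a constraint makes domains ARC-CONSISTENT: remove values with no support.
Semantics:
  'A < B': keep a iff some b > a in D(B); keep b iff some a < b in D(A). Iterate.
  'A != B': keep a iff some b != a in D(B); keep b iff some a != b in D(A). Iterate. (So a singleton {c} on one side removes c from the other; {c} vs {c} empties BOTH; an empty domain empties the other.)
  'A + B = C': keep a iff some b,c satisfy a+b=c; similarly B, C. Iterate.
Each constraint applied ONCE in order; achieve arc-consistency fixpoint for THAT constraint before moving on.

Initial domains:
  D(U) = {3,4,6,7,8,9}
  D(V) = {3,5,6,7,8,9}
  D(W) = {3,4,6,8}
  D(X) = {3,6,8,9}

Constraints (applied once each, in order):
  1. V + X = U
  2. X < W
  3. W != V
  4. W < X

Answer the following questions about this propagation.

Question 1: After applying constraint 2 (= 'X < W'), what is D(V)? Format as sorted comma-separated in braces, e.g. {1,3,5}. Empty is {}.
Answer: {3,5,6}

Derivation:
Constraint 1 (V + X = U) on D(V)={3,5,6,7,8,9} D(X)={3,6,8,9} D(U)={3,4,6,7,8,9}: V {3,5,6,7,8,9}->{3,5,6}; X {3,6,8,9}->{3,6}; U {3,4,6,7,8,9}->{6,8,9}
Constraint 2 (X < W) on D(X)={3,6} D(W)={3,4,6,8}: W {3,4,6,8}->{4,6,8}
So after constraint 2: D(V) = {3,5,6}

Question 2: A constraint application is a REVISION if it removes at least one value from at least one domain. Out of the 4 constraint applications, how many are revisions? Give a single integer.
Answer: 3

Derivation:
Constraint 1 (V + X = U) on D(V)={3,5,6,7,8,9} D(X)={3,6,8,9} D(U)={3,4,6,7,8,9}: V {3,5,6,7,8,9}->{3,5,6}; X {3,6,8,9}->{3,6}; U {3,4,6,7,8,9}->{6,8,9} => REVISION
Constraint 2 (X < W) on D(X)={3,6} D(W)={3,4,6,8}: W {3,4,6,8}->{4,6,8} => REVISION
Constraint 3 (W != V) on D(W)={4,6,8} D(V)={3,5,6}: no change => not a revision
Constraint 4 (W < X) on D(W)={4,6,8} D(X)={3,6}: W {4,6,8}->{4}; X {3,6}->{6} => REVISION
Total revisions = 3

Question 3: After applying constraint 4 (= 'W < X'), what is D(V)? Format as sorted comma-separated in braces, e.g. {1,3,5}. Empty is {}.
Constraint 1 (V + X = U) on D(V)={3,5,6,7,8,9} D(X)={3,6,8,9} D(U)={3,4,6,7,8,9}: V {3,5,6,7,8,9}->{3,5,6}; X {3,6,8,9}->{3,6}; U {3,4,6,7,8,9}->{6,8,9}
Constraint 2 (X < W) on D(X)={3,6} D(W)={3,4,6,8}: W {3,4,6,8}->{4,6,8}
Constraint 3 (W != V) on D(W)={4,6,8} D(V)={3,5,6}: no change
Constraint 4 (W < X) on D(W)={4,6,8} D(X)={3,6}: W {4,6,8}->{4}; X {3,6}->{6}
So after constraint 4: D(V) = {3,5,6}

Answer: {3,5,6}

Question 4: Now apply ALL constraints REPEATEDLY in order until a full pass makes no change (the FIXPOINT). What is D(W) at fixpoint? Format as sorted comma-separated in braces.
Answer: {}

Derivation:
pass 0 (initial): D(W)={3,4,6,8}
pass 1: U {3,4,6,7,8,9}->{6,8,9}; V {3,5,6,7,8,9}->{3,5,6}; W {3,4,6,8}->{4}; X {3,6,8,9}->{6}
pass 2: U {6,8,9}->{9}; V {3,5,6}->{}; W {4}->{}; X {6}->{}
pass 3: U {9}->{}
pass 4: no change
Fixpoint after 4 passes: D(W) = {}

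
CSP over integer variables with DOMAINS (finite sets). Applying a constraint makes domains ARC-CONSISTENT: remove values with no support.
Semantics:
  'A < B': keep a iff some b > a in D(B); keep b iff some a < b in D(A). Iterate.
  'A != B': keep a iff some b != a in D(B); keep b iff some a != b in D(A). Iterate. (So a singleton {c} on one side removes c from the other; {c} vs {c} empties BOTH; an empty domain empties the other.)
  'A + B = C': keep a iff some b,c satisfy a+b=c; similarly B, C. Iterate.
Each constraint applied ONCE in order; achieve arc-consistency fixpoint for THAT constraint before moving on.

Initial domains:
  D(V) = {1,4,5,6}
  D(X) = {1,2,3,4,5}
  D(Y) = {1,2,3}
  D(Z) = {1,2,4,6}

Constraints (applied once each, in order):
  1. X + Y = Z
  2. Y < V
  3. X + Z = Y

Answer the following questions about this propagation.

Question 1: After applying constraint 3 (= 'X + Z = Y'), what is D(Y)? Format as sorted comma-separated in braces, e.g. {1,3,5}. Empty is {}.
Answer: {3}

Derivation:
Constraint 1 (X + Y = Z) on D(X)={1,2,3,4,5} D(Y)={1,2,3} D(Z)={1,2,4,6}: Z {1,2,4,6}->{2,4,6}
Constraint 2 (Y < V) on D(Y)={1,2,3} D(V)={1,4,5,6}: V {1,4,5,6}->{4,5,6}
Constraint 3 (X + Z = Y) on D(X)={1,2,3,4,5} D(Z)={2,4,6} D(Y)={1,2,3}: X {1,2,3,4,5}->{1}; Z {2,4,6}->{2}; Y {1,2,3}->{3}
So after constraint 3: D(Y) = {3}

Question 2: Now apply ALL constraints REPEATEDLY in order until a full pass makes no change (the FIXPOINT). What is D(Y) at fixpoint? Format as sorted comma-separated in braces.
pass 0 (initial): D(Y)={1,2,3}
pass 1: V {1,4,5,6}->{4,5,6}; X {1,2,3,4,5}->{1}; Y {1,2,3}->{3}; Z {1,2,4,6}->{2}
pass 2: V {4,5,6}->{}; X {1}->{}; Y {3}->{}; Z {2}->{}
pass 3: no change
Fixpoint after 3 passes: D(Y) = {}

Answer: {}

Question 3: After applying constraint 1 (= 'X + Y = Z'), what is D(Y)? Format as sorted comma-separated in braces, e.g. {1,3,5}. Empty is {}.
Answer: {1,2,3}

Derivation:
Constraint 1 (X + Y = Z) on D(X)={1,2,3,4,5} D(Y)={1,2,3} D(Z)={1,2,4,6}: Z {1,2,4,6}->{2,4,6}
So after constraint 1: D(Y) = {1,2,3}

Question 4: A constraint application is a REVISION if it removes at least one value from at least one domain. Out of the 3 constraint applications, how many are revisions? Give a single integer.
Constraint 1 (X + Y = Z) on D(X)={1,2,3,4,5} D(Y)={1,2,3} D(Z)={1,2,4,6}: Z {1,2,4,6}->{2,4,6} => REVISION
Constraint 2 (Y < V) on D(Y)={1,2,3} D(V)={1,4,5,6}: V {1,4,5,6}->{4,5,6} => REVISION
Constraint 3 (X + Z = Y) on D(X)={1,2,3,4,5} D(Z)={2,4,6} D(Y)={1,2,3}: X {1,2,3,4,5}->{1}; Z {2,4,6}->{2}; Y {1,2,3}->{3} => REVISION
Total revisions = 3

Answer: 3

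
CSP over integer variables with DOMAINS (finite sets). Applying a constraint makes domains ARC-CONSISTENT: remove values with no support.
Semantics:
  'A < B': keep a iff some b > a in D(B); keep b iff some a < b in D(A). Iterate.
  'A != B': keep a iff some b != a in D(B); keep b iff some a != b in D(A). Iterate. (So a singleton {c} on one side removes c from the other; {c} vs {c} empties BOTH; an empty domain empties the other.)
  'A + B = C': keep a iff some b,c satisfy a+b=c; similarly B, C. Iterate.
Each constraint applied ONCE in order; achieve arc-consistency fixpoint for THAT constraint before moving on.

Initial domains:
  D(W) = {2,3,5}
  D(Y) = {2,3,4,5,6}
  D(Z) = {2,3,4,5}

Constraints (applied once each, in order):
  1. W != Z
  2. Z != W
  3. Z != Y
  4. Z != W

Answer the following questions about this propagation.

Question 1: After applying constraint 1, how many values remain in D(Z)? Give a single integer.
Constraint 1 (W != Z) on D(W)={2,3,5} D(Z)={2,3,4,5}: no change
So after constraint 1: D(Z)={2,3,4,5}, size = 4

Answer: 4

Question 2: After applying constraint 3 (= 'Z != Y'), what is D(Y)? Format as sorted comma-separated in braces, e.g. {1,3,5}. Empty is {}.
Answer: {2,3,4,5,6}

Derivation:
Constraint 1 (W != Z) on D(W)={2,3,5} D(Z)={2,3,4,5}: no change
Constraint 2 (Z != W) on D(Z)={2,3,4,5} D(W)={2,3,5}: no change
Constraint 3 (Z != Y) on D(Z)={2,3,4,5} D(Y)={2,3,4,5,6}: no change
So after constraint 3: D(Y) = {2,3,4,5,6}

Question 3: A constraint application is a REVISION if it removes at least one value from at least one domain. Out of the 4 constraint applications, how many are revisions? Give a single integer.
Answer: 0

Derivation:
Constraint 1 (W != Z) on D(W)={2,3,5} D(Z)={2,3,4,5}: no change => not a revision
Constraint 2 (Z != W) on D(Z)={2,3,4,5} D(W)={2,3,5}: no change => not a revision
Constraint 3 (Z != Y) on D(Z)={2,3,4,5} D(Y)={2,3,4,5,6}: no change => not a revision
Constraint 4 (Z != W) on D(Z)={2,3,4,5} D(W)={2,3,5}: no change => not a revision
Total revisions = 0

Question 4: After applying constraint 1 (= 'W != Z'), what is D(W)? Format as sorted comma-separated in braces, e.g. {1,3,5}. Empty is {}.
Answer: {2,3,5}

Derivation:
Constraint 1 (W != Z) on D(W)={2,3,5} D(Z)={2,3,4,5}: no change
So after constraint 1: D(W) = {2,3,5}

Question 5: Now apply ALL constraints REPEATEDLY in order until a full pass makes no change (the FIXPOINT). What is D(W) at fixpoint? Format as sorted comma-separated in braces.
Answer: {2,3,5}

Derivation:
pass 0 (initial): D(W)={2,3,5}
pass 1: no change
Fixpoint after 1 passes: D(W) = {2,3,5}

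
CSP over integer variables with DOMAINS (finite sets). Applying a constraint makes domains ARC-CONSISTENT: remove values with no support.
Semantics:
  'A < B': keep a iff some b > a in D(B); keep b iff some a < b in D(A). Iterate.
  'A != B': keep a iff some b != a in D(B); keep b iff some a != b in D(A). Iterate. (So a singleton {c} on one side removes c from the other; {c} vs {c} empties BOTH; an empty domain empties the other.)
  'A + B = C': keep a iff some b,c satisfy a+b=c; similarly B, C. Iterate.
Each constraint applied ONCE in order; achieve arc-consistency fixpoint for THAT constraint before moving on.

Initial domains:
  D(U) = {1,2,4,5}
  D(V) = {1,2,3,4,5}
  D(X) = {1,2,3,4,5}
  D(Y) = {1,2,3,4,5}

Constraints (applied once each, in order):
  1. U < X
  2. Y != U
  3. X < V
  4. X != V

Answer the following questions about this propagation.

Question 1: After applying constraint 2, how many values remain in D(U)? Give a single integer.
Constraint 1 (U < X) on D(U)={1,2,4,5} D(X)={1,2,3,4,5}: U {1,2,4,5}->{1,2,4}; X {1,2,3,4,5}->{2,3,4,5}
Constraint 2 (Y != U) on D(Y)={1,2,3,4,5} D(U)={1,2,4}: no change
So after constraint 2: D(U)={1,2,4}, size = 3

Answer: 3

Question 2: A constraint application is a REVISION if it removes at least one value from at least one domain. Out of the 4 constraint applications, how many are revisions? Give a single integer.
Answer: 2

Derivation:
Constraint 1 (U < X) on D(U)={1,2,4,5} D(X)={1,2,3,4,5}: U {1,2,4,5}->{1,2,4}; X {1,2,3,4,5}->{2,3,4,5} => REVISION
Constraint 2 (Y != U) on D(Y)={1,2,3,4,5} D(U)={1,2,4}: no change => not a revision
Constraint 3 (X < V) on D(X)={2,3,4,5} D(V)={1,2,3,4,5}: X {2,3,4,5}->{2,3,4}; V {1,2,3,4,5}->{3,4,5} => REVISION
Constraint 4 (X != V) on D(X)={2,3,4} D(V)={3,4,5}: no change => not a revision
Total revisions = 2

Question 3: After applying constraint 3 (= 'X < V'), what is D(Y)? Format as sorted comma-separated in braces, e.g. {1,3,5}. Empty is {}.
Constraint 1 (U < X) on D(U)={1,2,4,5} D(X)={1,2,3,4,5}: U {1,2,4,5}->{1,2,4}; X {1,2,3,4,5}->{2,3,4,5}
Constraint 2 (Y != U) on D(Y)={1,2,3,4,5} D(U)={1,2,4}: no change
Constraint 3 (X < V) on D(X)={2,3,4,5} D(V)={1,2,3,4,5}: X {2,3,4,5}->{2,3,4}; V {1,2,3,4,5}->{3,4,5}
So after constraint 3: D(Y) = {1,2,3,4,5}

Answer: {1,2,3,4,5}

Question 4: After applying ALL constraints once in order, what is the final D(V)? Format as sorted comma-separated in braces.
Answer: {3,4,5}

Derivation:
Constraint 1 (U < X) on D(U)={1,2,4,5} D(X)={1,2,3,4,5}: U {1,2,4,5}->{1,2,4}; X {1,2,3,4,5}->{2,3,4,5}
Constraint 2 (Y != U) on D(Y)={1,2,3,4,5} D(U)={1,2,4}: no change
Constraint 3 (X < V) on D(X)={2,3,4,5} D(V)={1,2,3,4,5}: X {2,3,4,5}->{2,3,4}; V {1,2,3,4,5}->{3,4,5}
Constraint 4 (X != V) on D(X)={2,3,4} D(V)={3,4,5}: no change
So after all 4 constraints: D(V) = {3,4,5}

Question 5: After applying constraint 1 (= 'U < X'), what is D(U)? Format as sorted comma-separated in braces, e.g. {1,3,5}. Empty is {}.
Answer: {1,2,4}

Derivation:
Constraint 1 (U < X) on D(U)={1,2,4,5} D(X)={1,2,3,4,5}: U {1,2,4,5}->{1,2,4}; X {1,2,3,4,5}->{2,3,4,5}
So after constraint 1: D(U) = {1,2,4}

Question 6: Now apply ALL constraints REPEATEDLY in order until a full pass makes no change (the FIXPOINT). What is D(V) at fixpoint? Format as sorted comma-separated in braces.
pass 0 (initial): D(V)={1,2,3,4,5}
pass 1: U {1,2,4,5}->{1,2,4}; V {1,2,3,4,5}->{3,4,5}; X {1,2,3,4,5}->{2,3,4}
pass 2: U {1,2,4}->{1,2}
pass 3: no change
Fixpoint after 3 passes: D(V) = {3,4,5}

Answer: {3,4,5}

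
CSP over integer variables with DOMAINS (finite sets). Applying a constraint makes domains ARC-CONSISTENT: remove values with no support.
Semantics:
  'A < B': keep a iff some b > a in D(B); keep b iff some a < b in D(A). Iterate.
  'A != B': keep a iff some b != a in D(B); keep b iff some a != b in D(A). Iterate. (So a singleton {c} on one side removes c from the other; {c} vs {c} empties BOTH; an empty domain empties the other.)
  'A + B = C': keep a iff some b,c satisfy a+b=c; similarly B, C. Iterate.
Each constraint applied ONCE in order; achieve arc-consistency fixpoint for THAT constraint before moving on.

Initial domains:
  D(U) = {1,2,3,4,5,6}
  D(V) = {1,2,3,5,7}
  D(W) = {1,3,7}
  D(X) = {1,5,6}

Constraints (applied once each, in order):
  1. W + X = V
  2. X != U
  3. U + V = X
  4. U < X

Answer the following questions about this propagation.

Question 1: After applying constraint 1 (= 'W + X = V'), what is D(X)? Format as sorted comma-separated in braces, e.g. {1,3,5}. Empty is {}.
Constraint 1 (W + X = V) on D(W)={1,3,7} D(X)={1,5,6} D(V)={1,2,3,5,7}: W {1,3,7}->{1}; X {1,5,6}->{1,6}; V {1,2,3,5,7}->{2,7}
So after constraint 1: D(X) = {1,6}

Answer: {1,6}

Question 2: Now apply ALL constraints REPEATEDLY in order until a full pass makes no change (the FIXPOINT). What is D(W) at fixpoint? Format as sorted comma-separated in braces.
Answer: {}

Derivation:
pass 0 (initial): D(W)={1,3,7}
pass 1: U {1,2,3,4,5,6}->{4}; V {1,2,3,5,7}->{2}; W {1,3,7}->{1}; X {1,5,6}->{6}
pass 2: U {4}->{}; V {2}->{}; W {1}->{}; X {6}->{}
pass 3: no change
Fixpoint after 3 passes: D(W) = {}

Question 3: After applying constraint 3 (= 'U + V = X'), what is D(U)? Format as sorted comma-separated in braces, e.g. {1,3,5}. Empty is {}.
Answer: {4}

Derivation:
Constraint 1 (W + X = V) on D(W)={1,3,7} D(X)={1,5,6} D(V)={1,2,3,5,7}: W {1,3,7}->{1}; X {1,5,6}->{1,6}; V {1,2,3,5,7}->{2,7}
Constraint 2 (X != U) on D(X)={1,6} D(U)={1,2,3,4,5,6}: no change
Constraint 3 (U + V = X) on D(U)={1,2,3,4,5,6} D(V)={2,7} D(X)={1,6}: U {1,2,3,4,5,6}->{4}; V {2,7}->{2}; X {1,6}->{6}
So after constraint 3: D(U) = {4}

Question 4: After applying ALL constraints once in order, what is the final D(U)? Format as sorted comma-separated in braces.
Constraint 1 (W + X = V) on D(W)={1,3,7} D(X)={1,5,6} D(V)={1,2,3,5,7}: W {1,3,7}->{1}; X {1,5,6}->{1,6}; V {1,2,3,5,7}->{2,7}
Constraint 2 (X != U) on D(X)={1,6} D(U)={1,2,3,4,5,6}: no change
Constraint 3 (U + V = X) on D(U)={1,2,3,4,5,6} D(V)={2,7} D(X)={1,6}: U {1,2,3,4,5,6}->{4}; V {2,7}->{2}; X {1,6}->{6}
Constraint 4 (U < X) on D(U)={4} D(X)={6}: no change
So after all 4 constraints: D(U) = {4}

Answer: {4}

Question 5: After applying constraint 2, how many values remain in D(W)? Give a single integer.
Constraint 1 (W + X = V) on D(W)={1,3,7} D(X)={1,5,6} D(V)={1,2,3,5,7}: W {1,3,7}->{1}; X {1,5,6}->{1,6}; V {1,2,3,5,7}->{2,7}
Constraint 2 (X != U) on D(X)={1,6} D(U)={1,2,3,4,5,6}: no change
So after constraint 2: D(W)={1}, size = 1

Answer: 1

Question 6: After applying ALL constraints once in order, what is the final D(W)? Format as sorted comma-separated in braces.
Answer: {1}

Derivation:
Constraint 1 (W + X = V) on D(W)={1,3,7} D(X)={1,5,6} D(V)={1,2,3,5,7}: W {1,3,7}->{1}; X {1,5,6}->{1,6}; V {1,2,3,5,7}->{2,7}
Constraint 2 (X != U) on D(X)={1,6} D(U)={1,2,3,4,5,6}: no change
Constraint 3 (U + V = X) on D(U)={1,2,3,4,5,6} D(V)={2,7} D(X)={1,6}: U {1,2,3,4,5,6}->{4}; V {2,7}->{2}; X {1,6}->{6}
Constraint 4 (U < X) on D(U)={4} D(X)={6}: no change
So after all 4 constraints: D(W) = {1}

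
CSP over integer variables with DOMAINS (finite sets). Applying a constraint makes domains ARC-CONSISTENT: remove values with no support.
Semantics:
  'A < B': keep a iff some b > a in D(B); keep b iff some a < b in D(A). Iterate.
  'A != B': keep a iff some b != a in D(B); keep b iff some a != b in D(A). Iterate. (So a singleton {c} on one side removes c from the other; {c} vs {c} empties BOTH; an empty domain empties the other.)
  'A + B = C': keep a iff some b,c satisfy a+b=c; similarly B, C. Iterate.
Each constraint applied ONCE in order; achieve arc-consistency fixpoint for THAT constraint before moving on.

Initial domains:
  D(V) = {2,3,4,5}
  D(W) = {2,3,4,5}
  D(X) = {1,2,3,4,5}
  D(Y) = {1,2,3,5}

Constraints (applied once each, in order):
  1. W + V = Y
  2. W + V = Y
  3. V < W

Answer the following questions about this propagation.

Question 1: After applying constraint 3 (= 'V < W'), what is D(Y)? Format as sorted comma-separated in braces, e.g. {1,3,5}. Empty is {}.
Answer: {5}

Derivation:
Constraint 1 (W + V = Y) on D(W)={2,3,4,5} D(V)={2,3,4,5} D(Y)={1,2,3,5}: W {2,3,4,5}->{2,3}; V {2,3,4,5}->{2,3}; Y {1,2,3,5}->{5}
Constraint 2 (W + V = Y) on D(W)={2,3} D(V)={2,3} D(Y)={5}: no change
Constraint 3 (V < W) on D(V)={2,3} D(W)={2,3}: V {2,3}->{2}; W {2,3}->{3}
So after constraint 3: D(Y) = {5}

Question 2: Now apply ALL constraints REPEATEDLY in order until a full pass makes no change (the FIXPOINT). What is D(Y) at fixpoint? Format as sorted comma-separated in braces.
Answer: {5}

Derivation:
pass 0 (initial): D(Y)={1,2,3,5}
pass 1: V {2,3,4,5}->{2}; W {2,3,4,5}->{3}; Y {1,2,3,5}->{5}
pass 2: no change
Fixpoint after 2 passes: D(Y) = {5}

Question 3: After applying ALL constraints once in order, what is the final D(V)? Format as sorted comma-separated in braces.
Constraint 1 (W + V = Y) on D(W)={2,3,4,5} D(V)={2,3,4,5} D(Y)={1,2,3,5}: W {2,3,4,5}->{2,3}; V {2,3,4,5}->{2,3}; Y {1,2,3,5}->{5}
Constraint 2 (W + V = Y) on D(W)={2,3} D(V)={2,3} D(Y)={5}: no change
Constraint 3 (V < W) on D(V)={2,3} D(W)={2,3}: V {2,3}->{2}; W {2,3}->{3}
So after all 3 constraints: D(V) = {2}

Answer: {2}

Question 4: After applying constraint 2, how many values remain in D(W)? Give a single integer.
Constraint 1 (W + V = Y) on D(W)={2,3,4,5} D(V)={2,3,4,5} D(Y)={1,2,3,5}: W {2,3,4,5}->{2,3}; V {2,3,4,5}->{2,3}; Y {1,2,3,5}->{5}
Constraint 2 (W + V = Y) on D(W)={2,3} D(V)={2,3} D(Y)={5}: no change
So after constraint 2: D(W)={2,3}, size = 2

Answer: 2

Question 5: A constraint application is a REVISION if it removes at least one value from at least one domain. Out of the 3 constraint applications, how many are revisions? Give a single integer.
Answer: 2

Derivation:
Constraint 1 (W + V = Y) on D(W)={2,3,4,5} D(V)={2,3,4,5} D(Y)={1,2,3,5}: W {2,3,4,5}->{2,3}; V {2,3,4,5}->{2,3}; Y {1,2,3,5}->{5} => REVISION
Constraint 2 (W + V = Y) on D(W)={2,3} D(V)={2,3} D(Y)={5}: no change => not a revision
Constraint 3 (V < W) on D(V)={2,3} D(W)={2,3}: V {2,3}->{2}; W {2,3}->{3} => REVISION
Total revisions = 2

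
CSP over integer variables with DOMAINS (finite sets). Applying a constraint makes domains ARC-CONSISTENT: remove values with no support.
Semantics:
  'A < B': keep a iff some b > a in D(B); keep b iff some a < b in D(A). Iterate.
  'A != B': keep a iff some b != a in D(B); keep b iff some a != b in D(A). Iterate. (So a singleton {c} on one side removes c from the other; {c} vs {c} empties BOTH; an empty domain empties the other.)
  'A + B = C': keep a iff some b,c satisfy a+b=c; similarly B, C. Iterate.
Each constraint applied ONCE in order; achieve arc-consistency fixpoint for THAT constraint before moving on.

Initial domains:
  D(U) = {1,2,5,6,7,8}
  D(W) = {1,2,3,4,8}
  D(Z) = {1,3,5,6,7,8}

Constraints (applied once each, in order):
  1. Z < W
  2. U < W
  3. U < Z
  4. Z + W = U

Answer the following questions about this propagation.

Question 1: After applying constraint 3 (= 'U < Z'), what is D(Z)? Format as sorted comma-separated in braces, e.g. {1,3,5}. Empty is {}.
Constraint 1 (Z < W) on D(Z)={1,3,5,6,7,8} D(W)={1,2,3,4,8}: Z {1,3,5,6,7,8}->{1,3,5,6,7}; W {1,2,3,4,8}->{2,3,4,8}
Constraint 2 (U < W) on D(U)={1,2,5,6,7,8} D(W)={2,3,4,8}: U {1,2,5,6,7,8}->{1,2,5,6,7}
Constraint 3 (U < Z) on D(U)={1,2,5,6,7} D(Z)={1,3,5,6,7}: U {1,2,5,6,7}->{1,2,5,6}; Z {1,3,5,6,7}->{3,5,6,7}
So after constraint 3: D(Z) = {3,5,6,7}

Answer: {3,5,6,7}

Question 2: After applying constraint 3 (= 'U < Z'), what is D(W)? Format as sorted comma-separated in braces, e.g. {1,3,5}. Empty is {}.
Constraint 1 (Z < W) on D(Z)={1,3,5,6,7,8} D(W)={1,2,3,4,8}: Z {1,3,5,6,7,8}->{1,3,5,6,7}; W {1,2,3,4,8}->{2,3,4,8}
Constraint 2 (U < W) on D(U)={1,2,5,6,7,8} D(W)={2,3,4,8}: U {1,2,5,6,7,8}->{1,2,5,6,7}
Constraint 3 (U < Z) on D(U)={1,2,5,6,7} D(Z)={1,3,5,6,7}: U {1,2,5,6,7}->{1,2,5,6}; Z {1,3,5,6,7}->{3,5,6,7}
So after constraint 3: D(W) = {2,3,4,8}

Answer: {2,3,4,8}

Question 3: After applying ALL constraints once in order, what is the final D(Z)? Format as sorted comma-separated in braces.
Answer: {3}

Derivation:
Constraint 1 (Z < W) on D(Z)={1,3,5,6,7,8} D(W)={1,2,3,4,8}: Z {1,3,5,6,7,8}->{1,3,5,6,7}; W {1,2,3,4,8}->{2,3,4,8}
Constraint 2 (U < W) on D(U)={1,2,5,6,7,8} D(W)={2,3,4,8}: U {1,2,5,6,7,8}->{1,2,5,6,7}
Constraint 3 (U < Z) on D(U)={1,2,5,6,7} D(Z)={1,3,5,6,7}: U {1,2,5,6,7}->{1,2,5,6}; Z {1,3,5,6,7}->{3,5,6,7}
Constraint 4 (Z + W = U) on D(Z)={3,5,6,7} D(W)={2,3,4,8} D(U)={1,2,5,6}: Z {3,5,6,7}->{3}; W {2,3,4,8}->{2,3}; U {1,2,5,6}->{5,6}
So after all 4 constraints: D(Z) = {3}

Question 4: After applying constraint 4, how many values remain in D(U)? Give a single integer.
Constraint 1 (Z < W) on D(Z)={1,3,5,6,7,8} D(W)={1,2,3,4,8}: Z {1,3,5,6,7,8}->{1,3,5,6,7}; W {1,2,3,4,8}->{2,3,4,8}
Constraint 2 (U < W) on D(U)={1,2,5,6,7,8} D(W)={2,3,4,8}: U {1,2,5,6,7,8}->{1,2,5,6,7}
Constraint 3 (U < Z) on D(U)={1,2,5,6,7} D(Z)={1,3,5,6,7}: U {1,2,5,6,7}->{1,2,5,6}; Z {1,3,5,6,7}->{3,5,6,7}
Constraint 4 (Z + W = U) on D(Z)={3,5,6,7} D(W)={2,3,4,8} D(U)={1,2,5,6}: Z {3,5,6,7}->{3}; W {2,3,4,8}->{2,3}; U {1,2,5,6}->{5,6}
So after constraint 4: D(U)={5,6}, size = 2

Answer: 2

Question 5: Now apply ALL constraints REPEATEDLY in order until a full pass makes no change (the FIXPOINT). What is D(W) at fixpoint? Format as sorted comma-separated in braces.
Answer: {}

Derivation:
pass 0 (initial): D(W)={1,2,3,4,8}
pass 1: U {1,2,5,6,7,8}->{5,6}; W {1,2,3,4,8}->{2,3}; Z {1,3,5,6,7,8}->{3}
pass 2: U {5,6}->{}; W {2,3}->{}; Z {3}->{}
pass 3: no change
Fixpoint after 3 passes: D(W) = {}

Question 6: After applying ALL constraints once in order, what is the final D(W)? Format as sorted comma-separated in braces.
Answer: {2,3}

Derivation:
Constraint 1 (Z < W) on D(Z)={1,3,5,6,7,8} D(W)={1,2,3,4,8}: Z {1,3,5,6,7,8}->{1,3,5,6,7}; W {1,2,3,4,8}->{2,3,4,8}
Constraint 2 (U < W) on D(U)={1,2,5,6,7,8} D(W)={2,3,4,8}: U {1,2,5,6,7,8}->{1,2,5,6,7}
Constraint 3 (U < Z) on D(U)={1,2,5,6,7} D(Z)={1,3,5,6,7}: U {1,2,5,6,7}->{1,2,5,6}; Z {1,3,5,6,7}->{3,5,6,7}
Constraint 4 (Z + W = U) on D(Z)={3,5,6,7} D(W)={2,3,4,8} D(U)={1,2,5,6}: Z {3,5,6,7}->{3}; W {2,3,4,8}->{2,3}; U {1,2,5,6}->{5,6}
So after all 4 constraints: D(W) = {2,3}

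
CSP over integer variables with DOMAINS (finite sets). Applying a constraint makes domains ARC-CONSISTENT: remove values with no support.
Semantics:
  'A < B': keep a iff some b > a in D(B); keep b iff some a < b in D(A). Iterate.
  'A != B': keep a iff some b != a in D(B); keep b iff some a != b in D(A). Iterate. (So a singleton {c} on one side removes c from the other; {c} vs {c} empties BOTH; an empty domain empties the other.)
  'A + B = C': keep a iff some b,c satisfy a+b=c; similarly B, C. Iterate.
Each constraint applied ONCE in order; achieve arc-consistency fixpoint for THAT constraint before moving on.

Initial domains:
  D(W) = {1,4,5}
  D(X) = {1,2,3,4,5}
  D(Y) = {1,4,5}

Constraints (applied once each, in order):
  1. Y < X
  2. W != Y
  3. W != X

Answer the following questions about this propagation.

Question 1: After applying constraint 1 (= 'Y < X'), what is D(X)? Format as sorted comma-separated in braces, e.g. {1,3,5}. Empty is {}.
Constraint 1 (Y < X) on D(Y)={1,4,5} D(X)={1,2,3,4,5}: Y {1,4,5}->{1,4}; X {1,2,3,4,5}->{2,3,4,5}
So after constraint 1: D(X) = {2,3,4,5}

Answer: {2,3,4,5}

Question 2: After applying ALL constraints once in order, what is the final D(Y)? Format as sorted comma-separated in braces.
Constraint 1 (Y < X) on D(Y)={1,4,5} D(X)={1,2,3,4,5}: Y {1,4,5}->{1,4}; X {1,2,3,4,5}->{2,3,4,5}
Constraint 2 (W != Y) on D(W)={1,4,5} D(Y)={1,4}: no change
Constraint 3 (W != X) on D(W)={1,4,5} D(X)={2,3,4,5}: no change
So after all 3 constraints: D(Y) = {1,4}

Answer: {1,4}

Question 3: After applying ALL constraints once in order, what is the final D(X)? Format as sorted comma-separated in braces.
Answer: {2,3,4,5}

Derivation:
Constraint 1 (Y < X) on D(Y)={1,4,5} D(X)={1,2,3,4,5}: Y {1,4,5}->{1,4}; X {1,2,3,4,5}->{2,3,4,5}
Constraint 2 (W != Y) on D(W)={1,4,5} D(Y)={1,4}: no change
Constraint 3 (W != X) on D(W)={1,4,5} D(X)={2,3,4,5}: no change
So after all 3 constraints: D(X) = {2,3,4,5}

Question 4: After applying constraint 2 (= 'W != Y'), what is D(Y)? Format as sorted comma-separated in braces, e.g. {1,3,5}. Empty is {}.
Constraint 1 (Y < X) on D(Y)={1,4,5} D(X)={1,2,3,4,5}: Y {1,4,5}->{1,4}; X {1,2,3,4,5}->{2,3,4,5}
Constraint 2 (W != Y) on D(W)={1,4,5} D(Y)={1,4}: no change
So after constraint 2: D(Y) = {1,4}

Answer: {1,4}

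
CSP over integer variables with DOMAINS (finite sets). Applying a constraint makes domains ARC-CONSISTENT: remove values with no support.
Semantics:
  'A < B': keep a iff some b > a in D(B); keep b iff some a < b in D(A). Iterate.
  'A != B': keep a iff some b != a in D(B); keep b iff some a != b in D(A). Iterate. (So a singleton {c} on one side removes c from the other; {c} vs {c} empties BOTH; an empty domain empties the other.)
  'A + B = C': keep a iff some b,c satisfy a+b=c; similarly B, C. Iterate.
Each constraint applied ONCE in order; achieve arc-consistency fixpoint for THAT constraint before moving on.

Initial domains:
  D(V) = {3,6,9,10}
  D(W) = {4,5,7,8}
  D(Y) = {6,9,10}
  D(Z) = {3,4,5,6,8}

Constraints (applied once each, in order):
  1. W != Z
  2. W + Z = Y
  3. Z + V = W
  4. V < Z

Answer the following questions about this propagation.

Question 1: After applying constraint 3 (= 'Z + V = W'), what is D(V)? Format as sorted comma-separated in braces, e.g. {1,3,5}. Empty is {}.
Answer: {3}

Derivation:
Constraint 1 (W != Z) on D(W)={4,5,7,8} D(Z)={3,4,5,6,8}: no change
Constraint 2 (W + Z = Y) on D(W)={4,5,7,8} D(Z)={3,4,5,6,8} D(Y)={6,9,10}: W {4,5,7,8}->{4,5,7}; Z {3,4,5,6,8}->{3,4,5,6}; Y {6,9,10}->{9,10}
Constraint 3 (Z + V = W) on D(Z)={3,4,5,6} D(V)={3,6,9,10} D(W)={4,5,7}: Z {3,4,5,6}->{4}; V {3,6,9,10}->{3}; W {4,5,7}->{7}
So after constraint 3: D(V) = {3}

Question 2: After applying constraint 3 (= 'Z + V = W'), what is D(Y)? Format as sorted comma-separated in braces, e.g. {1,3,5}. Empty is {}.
Constraint 1 (W != Z) on D(W)={4,5,7,8} D(Z)={3,4,5,6,8}: no change
Constraint 2 (W + Z = Y) on D(W)={4,5,7,8} D(Z)={3,4,5,6,8} D(Y)={6,9,10}: W {4,5,7,8}->{4,5,7}; Z {3,4,5,6,8}->{3,4,5,6}; Y {6,9,10}->{9,10}
Constraint 3 (Z + V = W) on D(Z)={3,4,5,6} D(V)={3,6,9,10} D(W)={4,5,7}: Z {3,4,5,6}->{4}; V {3,6,9,10}->{3}; W {4,5,7}->{7}
So after constraint 3: D(Y) = {9,10}

Answer: {9,10}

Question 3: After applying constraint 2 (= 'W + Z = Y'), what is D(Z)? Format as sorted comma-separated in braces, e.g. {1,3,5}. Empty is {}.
Constraint 1 (W != Z) on D(W)={4,5,7,8} D(Z)={3,4,5,6,8}: no change
Constraint 2 (W + Z = Y) on D(W)={4,5,7,8} D(Z)={3,4,5,6,8} D(Y)={6,9,10}: W {4,5,7,8}->{4,5,7}; Z {3,4,5,6,8}->{3,4,5,6}; Y {6,9,10}->{9,10}
So after constraint 2: D(Z) = {3,4,5,6}

Answer: {3,4,5,6}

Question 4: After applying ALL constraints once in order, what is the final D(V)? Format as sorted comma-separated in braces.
Answer: {3}

Derivation:
Constraint 1 (W != Z) on D(W)={4,5,7,8} D(Z)={3,4,5,6,8}: no change
Constraint 2 (W + Z = Y) on D(W)={4,5,7,8} D(Z)={3,4,5,6,8} D(Y)={6,9,10}: W {4,5,7,8}->{4,5,7}; Z {3,4,5,6,8}->{3,4,5,6}; Y {6,9,10}->{9,10}
Constraint 3 (Z + V = W) on D(Z)={3,4,5,6} D(V)={3,6,9,10} D(W)={4,5,7}: Z {3,4,5,6}->{4}; V {3,6,9,10}->{3}; W {4,5,7}->{7}
Constraint 4 (V < Z) on D(V)={3} D(Z)={4}: no change
So after all 4 constraints: D(V) = {3}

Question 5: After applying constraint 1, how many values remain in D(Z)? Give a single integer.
Answer: 5

Derivation:
Constraint 1 (W != Z) on D(W)={4,5,7,8} D(Z)={3,4,5,6,8}: no change
So after constraint 1: D(Z)={3,4,5,6,8}, size = 5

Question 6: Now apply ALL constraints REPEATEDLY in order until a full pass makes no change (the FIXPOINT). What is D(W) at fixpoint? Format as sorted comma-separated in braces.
pass 0 (initial): D(W)={4,5,7,8}
pass 1: V {3,6,9,10}->{3}; W {4,5,7,8}->{7}; Y {6,9,10}->{9,10}; Z {3,4,5,6,8}->{4}
pass 2: V {3}->{}; W {7}->{}; Y {9,10}->{}; Z {4}->{}
pass 3: no change
Fixpoint after 3 passes: D(W) = {}

Answer: {}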